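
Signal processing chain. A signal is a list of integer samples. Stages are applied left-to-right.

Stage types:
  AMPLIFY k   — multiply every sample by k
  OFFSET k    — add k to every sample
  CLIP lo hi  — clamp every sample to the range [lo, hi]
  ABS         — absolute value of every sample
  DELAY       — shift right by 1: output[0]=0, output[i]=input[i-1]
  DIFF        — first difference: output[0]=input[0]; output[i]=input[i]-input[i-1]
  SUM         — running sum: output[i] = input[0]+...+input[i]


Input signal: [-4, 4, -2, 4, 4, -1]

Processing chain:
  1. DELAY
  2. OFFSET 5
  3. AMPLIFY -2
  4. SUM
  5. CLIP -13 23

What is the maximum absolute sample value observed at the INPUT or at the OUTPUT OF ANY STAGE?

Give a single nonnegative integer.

Input: [-4, 4, -2, 4, 4, -1] (max |s|=4)
Stage 1 (DELAY): [0, -4, 4, -2, 4, 4] = [0, -4, 4, -2, 4, 4] -> [0, -4, 4, -2, 4, 4] (max |s|=4)
Stage 2 (OFFSET 5): 0+5=5, -4+5=1, 4+5=9, -2+5=3, 4+5=9, 4+5=9 -> [5, 1, 9, 3, 9, 9] (max |s|=9)
Stage 3 (AMPLIFY -2): 5*-2=-10, 1*-2=-2, 9*-2=-18, 3*-2=-6, 9*-2=-18, 9*-2=-18 -> [-10, -2, -18, -6, -18, -18] (max |s|=18)
Stage 4 (SUM): sum[0..0]=-10, sum[0..1]=-12, sum[0..2]=-30, sum[0..3]=-36, sum[0..4]=-54, sum[0..5]=-72 -> [-10, -12, -30, -36, -54, -72] (max |s|=72)
Stage 5 (CLIP -13 23): clip(-10,-13,23)=-10, clip(-12,-13,23)=-12, clip(-30,-13,23)=-13, clip(-36,-13,23)=-13, clip(-54,-13,23)=-13, clip(-72,-13,23)=-13 -> [-10, -12, -13, -13, -13, -13] (max |s|=13)
Overall max amplitude: 72

Answer: 72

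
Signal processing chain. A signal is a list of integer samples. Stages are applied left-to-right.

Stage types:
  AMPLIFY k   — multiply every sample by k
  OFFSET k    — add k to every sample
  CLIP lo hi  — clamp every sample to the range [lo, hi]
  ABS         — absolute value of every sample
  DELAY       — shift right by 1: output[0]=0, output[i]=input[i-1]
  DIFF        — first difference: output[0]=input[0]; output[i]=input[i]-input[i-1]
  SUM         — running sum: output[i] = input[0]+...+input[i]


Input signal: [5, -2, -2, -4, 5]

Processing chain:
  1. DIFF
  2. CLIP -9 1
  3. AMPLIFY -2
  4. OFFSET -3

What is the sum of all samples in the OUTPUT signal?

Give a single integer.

Answer: -1

Derivation:
Input: [5, -2, -2, -4, 5]
Stage 1 (DIFF): s[0]=5, -2-5=-7, -2--2=0, -4--2=-2, 5--4=9 -> [5, -7, 0, -2, 9]
Stage 2 (CLIP -9 1): clip(5,-9,1)=1, clip(-7,-9,1)=-7, clip(0,-9,1)=0, clip(-2,-9,1)=-2, clip(9,-9,1)=1 -> [1, -7, 0, -2, 1]
Stage 3 (AMPLIFY -2): 1*-2=-2, -7*-2=14, 0*-2=0, -2*-2=4, 1*-2=-2 -> [-2, 14, 0, 4, -2]
Stage 4 (OFFSET -3): -2+-3=-5, 14+-3=11, 0+-3=-3, 4+-3=1, -2+-3=-5 -> [-5, 11, -3, 1, -5]
Output sum: -1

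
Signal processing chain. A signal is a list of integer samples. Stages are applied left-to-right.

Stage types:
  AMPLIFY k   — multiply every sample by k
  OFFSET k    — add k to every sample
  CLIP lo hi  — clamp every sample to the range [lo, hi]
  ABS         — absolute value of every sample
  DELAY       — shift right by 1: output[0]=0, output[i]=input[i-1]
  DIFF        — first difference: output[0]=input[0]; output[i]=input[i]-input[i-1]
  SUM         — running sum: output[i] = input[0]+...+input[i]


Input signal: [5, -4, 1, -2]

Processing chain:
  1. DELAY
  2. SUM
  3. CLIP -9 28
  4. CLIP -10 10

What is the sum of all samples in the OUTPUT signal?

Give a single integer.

Input: [5, -4, 1, -2]
Stage 1 (DELAY): [0, 5, -4, 1] = [0, 5, -4, 1] -> [0, 5, -4, 1]
Stage 2 (SUM): sum[0..0]=0, sum[0..1]=5, sum[0..2]=1, sum[0..3]=2 -> [0, 5, 1, 2]
Stage 3 (CLIP -9 28): clip(0,-9,28)=0, clip(5,-9,28)=5, clip(1,-9,28)=1, clip(2,-9,28)=2 -> [0, 5, 1, 2]
Stage 4 (CLIP -10 10): clip(0,-10,10)=0, clip(5,-10,10)=5, clip(1,-10,10)=1, clip(2,-10,10)=2 -> [0, 5, 1, 2]
Output sum: 8

Answer: 8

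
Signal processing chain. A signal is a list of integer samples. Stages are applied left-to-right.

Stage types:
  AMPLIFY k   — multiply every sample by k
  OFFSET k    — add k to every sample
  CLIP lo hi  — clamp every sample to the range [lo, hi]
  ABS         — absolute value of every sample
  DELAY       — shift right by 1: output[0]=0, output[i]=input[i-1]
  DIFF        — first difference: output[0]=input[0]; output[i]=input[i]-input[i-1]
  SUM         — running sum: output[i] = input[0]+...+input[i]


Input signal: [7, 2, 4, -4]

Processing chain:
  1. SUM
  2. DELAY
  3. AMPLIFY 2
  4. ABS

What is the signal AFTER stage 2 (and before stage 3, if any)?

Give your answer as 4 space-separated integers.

Input: [7, 2, 4, -4]
Stage 1 (SUM): sum[0..0]=7, sum[0..1]=9, sum[0..2]=13, sum[0..3]=9 -> [7, 9, 13, 9]
Stage 2 (DELAY): [0, 7, 9, 13] = [0, 7, 9, 13] -> [0, 7, 9, 13]

Answer: 0 7 9 13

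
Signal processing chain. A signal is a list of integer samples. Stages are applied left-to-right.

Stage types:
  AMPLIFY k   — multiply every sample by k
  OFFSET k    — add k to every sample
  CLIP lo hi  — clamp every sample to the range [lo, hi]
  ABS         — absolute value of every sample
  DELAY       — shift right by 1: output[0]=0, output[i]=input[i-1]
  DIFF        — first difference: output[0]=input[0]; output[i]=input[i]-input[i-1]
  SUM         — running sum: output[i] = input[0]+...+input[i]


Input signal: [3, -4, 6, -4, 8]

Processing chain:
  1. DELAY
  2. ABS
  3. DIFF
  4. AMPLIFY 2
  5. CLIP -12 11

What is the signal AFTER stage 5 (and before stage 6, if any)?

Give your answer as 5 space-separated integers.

Input: [3, -4, 6, -4, 8]
Stage 1 (DELAY): [0, 3, -4, 6, -4] = [0, 3, -4, 6, -4] -> [0, 3, -4, 6, -4]
Stage 2 (ABS): |0|=0, |3|=3, |-4|=4, |6|=6, |-4|=4 -> [0, 3, 4, 6, 4]
Stage 3 (DIFF): s[0]=0, 3-0=3, 4-3=1, 6-4=2, 4-6=-2 -> [0, 3, 1, 2, -2]
Stage 4 (AMPLIFY 2): 0*2=0, 3*2=6, 1*2=2, 2*2=4, -2*2=-4 -> [0, 6, 2, 4, -4]
Stage 5 (CLIP -12 11): clip(0,-12,11)=0, clip(6,-12,11)=6, clip(2,-12,11)=2, clip(4,-12,11)=4, clip(-4,-12,11)=-4 -> [0, 6, 2, 4, -4]

Answer: 0 6 2 4 -4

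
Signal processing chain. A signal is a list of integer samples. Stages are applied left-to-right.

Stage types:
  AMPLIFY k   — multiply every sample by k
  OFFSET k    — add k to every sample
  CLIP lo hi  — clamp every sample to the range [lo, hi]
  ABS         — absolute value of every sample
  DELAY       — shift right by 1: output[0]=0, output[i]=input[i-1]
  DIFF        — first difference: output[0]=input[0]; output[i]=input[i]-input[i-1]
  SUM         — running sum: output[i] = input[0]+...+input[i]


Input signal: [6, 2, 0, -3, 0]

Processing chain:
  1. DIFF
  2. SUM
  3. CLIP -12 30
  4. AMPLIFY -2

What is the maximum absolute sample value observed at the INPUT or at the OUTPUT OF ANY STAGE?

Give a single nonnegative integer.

Answer: 12

Derivation:
Input: [6, 2, 0, -3, 0] (max |s|=6)
Stage 1 (DIFF): s[0]=6, 2-6=-4, 0-2=-2, -3-0=-3, 0--3=3 -> [6, -4, -2, -3, 3] (max |s|=6)
Stage 2 (SUM): sum[0..0]=6, sum[0..1]=2, sum[0..2]=0, sum[0..3]=-3, sum[0..4]=0 -> [6, 2, 0, -3, 0] (max |s|=6)
Stage 3 (CLIP -12 30): clip(6,-12,30)=6, clip(2,-12,30)=2, clip(0,-12,30)=0, clip(-3,-12,30)=-3, clip(0,-12,30)=0 -> [6, 2, 0, -3, 0] (max |s|=6)
Stage 4 (AMPLIFY -2): 6*-2=-12, 2*-2=-4, 0*-2=0, -3*-2=6, 0*-2=0 -> [-12, -4, 0, 6, 0] (max |s|=12)
Overall max amplitude: 12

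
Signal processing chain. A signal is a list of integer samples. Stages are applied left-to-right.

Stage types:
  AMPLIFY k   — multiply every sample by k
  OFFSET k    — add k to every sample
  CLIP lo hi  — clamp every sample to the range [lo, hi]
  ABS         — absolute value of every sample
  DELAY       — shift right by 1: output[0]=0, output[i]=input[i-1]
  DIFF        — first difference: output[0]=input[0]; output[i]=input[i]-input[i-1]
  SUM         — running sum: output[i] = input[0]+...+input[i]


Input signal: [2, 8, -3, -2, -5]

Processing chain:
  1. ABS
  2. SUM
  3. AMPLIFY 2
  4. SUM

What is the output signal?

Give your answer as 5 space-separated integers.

Answer: 4 24 50 80 120

Derivation:
Input: [2, 8, -3, -2, -5]
Stage 1 (ABS): |2|=2, |8|=8, |-3|=3, |-2|=2, |-5|=5 -> [2, 8, 3, 2, 5]
Stage 2 (SUM): sum[0..0]=2, sum[0..1]=10, sum[0..2]=13, sum[0..3]=15, sum[0..4]=20 -> [2, 10, 13, 15, 20]
Stage 3 (AMPLIFY 2): 2*2=4, 10*2=20, 13*2=26, 15*2=30, 20*2=40 -> [4, 20, 26, 30, 40]
Stage 4 (SUM): sum[0..0]=4, sum[0..1]=24, sum[0..2]=50, sum[0..3]=80, sum[0..4]=120 -> [4, 24, 50, 80, 120]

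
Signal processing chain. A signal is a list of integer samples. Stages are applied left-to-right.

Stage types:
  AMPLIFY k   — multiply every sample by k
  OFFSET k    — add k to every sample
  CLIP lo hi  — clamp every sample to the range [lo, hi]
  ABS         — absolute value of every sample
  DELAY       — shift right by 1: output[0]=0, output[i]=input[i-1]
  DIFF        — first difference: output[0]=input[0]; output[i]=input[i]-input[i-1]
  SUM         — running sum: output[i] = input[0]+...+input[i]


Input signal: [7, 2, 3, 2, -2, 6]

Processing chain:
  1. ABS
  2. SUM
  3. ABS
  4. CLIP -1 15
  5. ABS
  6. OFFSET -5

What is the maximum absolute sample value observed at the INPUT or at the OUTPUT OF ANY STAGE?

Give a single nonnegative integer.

Answer: 22

Derivation:
Input: [7, 2, 3, 2, -2, 6] (max |s|=7)
Stage 1 (ABS): |7|=7, |2|=2, |3|=3, |2|=2, |-2|=2, |6|=6 -> [7, 2, 3, 2, 2, 6] (max |s|=7)
Stage 2 (SUM): sum[0..0]=7, sum[0..1]=9, sum[0..2]=12, sum[0..3]=14, sum[0..4]=16, sum[0..5]=22 -> [7, 9, 12, 14, 16, 22] (max |s|=22)
Stage 3 (ABS): |7|=7, |9|=9, |12|=12, |14|=14, |16|=16, |22|=22 -> [7, 9, 12, 14, 16, 22] (max |s|=22)
Stage 4 (CLIP -1 15): clip(7,-1,15)=7, clip(9,-1,15)=9, clip(12,-1,15)=12, clip(14,-1,15)=14, clip(16,-1,15)=15, clip(22,-1,15)=15 -> [7, 9, 12, 14, 15, 15] (max |s|=15)
Stage 5 (ABS): |7|=7, |9|=9, |12|=12, |14|=14, |15|=15, |15|=15 -> [7, 9, 12, 14, 15, 15] (max |s|=15)
Stage 6 (OFFSET -5): 7+-5=2, 9+-5=4, 12+-5=7, 14+-5=9, 15+-5=10, 15+-5=10 -> [2, 4, 7, 9, 10, 10] (max |s|=10)
Overall max amplitude: 22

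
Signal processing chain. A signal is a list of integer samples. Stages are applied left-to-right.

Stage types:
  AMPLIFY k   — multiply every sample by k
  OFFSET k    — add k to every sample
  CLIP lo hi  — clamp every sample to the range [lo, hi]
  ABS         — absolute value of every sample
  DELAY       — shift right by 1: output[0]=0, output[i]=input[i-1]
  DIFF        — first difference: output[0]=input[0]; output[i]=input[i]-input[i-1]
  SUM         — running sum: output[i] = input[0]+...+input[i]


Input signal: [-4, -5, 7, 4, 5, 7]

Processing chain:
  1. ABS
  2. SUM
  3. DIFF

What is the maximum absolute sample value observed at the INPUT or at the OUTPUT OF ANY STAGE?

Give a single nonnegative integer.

Answer: 32

Derivation:
Input: [-4, -5, 7, 4, 5, 7] (max |s|=7)
Stage 1 (ABS): |-4|=4, |-5|=5, |7|=7, |4|=4, |5|=5, |7|=7 -> [4, 5, 7, 4, 5, 7] (max |s|=7)
Stage 2 (SUM): sum[0..0]=4, sum[0..1]=9, sum[0..2]=16, sum[0..3]=20, sum[0..4]=25, sum[0..5]=32 -> [4, 9, 16, 20, 25, 32] (max |s|=32)
Stage 3 (DIFF): s[0]=4, 9-4=5, 16-9=7, 20-16=4, 25-20=5, 32-25=7 -> [4, 5, 7, 4, 5, 7] (max |s|=7)
Overall max amplitude: 32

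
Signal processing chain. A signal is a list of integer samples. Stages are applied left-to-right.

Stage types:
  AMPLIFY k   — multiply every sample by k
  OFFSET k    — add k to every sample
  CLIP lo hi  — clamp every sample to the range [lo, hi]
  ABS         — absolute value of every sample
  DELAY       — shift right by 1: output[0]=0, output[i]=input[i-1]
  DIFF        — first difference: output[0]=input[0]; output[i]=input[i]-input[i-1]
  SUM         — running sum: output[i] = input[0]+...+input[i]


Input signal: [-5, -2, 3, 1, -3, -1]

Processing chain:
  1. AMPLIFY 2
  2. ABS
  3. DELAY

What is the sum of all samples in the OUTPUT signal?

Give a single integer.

Input: [-5, -2, 3, 1, -3, -1]
Stage 1 (AMPLIFY 2): -5*2=-10, -2*2=-4, 3*2=6, 1*2=2, -3*2=-6, -1*2=-2 -> [-10, -4, 6, 2, -6, -2]
Stage 2 (ABS): |-10|=10, |-4|=4, |6|=6, |2|=2, |-6|=6, |-2|=2 -> [10, 4, 6, 2, 6, 2]
Stage 3 (DELAY): [0, 10, 4, 6, 2, 6] = [0, 10, 4, 6, 2, 6] -> [0, 10, 4, 6, 2, 6]
Output sum: 28

Answer: 28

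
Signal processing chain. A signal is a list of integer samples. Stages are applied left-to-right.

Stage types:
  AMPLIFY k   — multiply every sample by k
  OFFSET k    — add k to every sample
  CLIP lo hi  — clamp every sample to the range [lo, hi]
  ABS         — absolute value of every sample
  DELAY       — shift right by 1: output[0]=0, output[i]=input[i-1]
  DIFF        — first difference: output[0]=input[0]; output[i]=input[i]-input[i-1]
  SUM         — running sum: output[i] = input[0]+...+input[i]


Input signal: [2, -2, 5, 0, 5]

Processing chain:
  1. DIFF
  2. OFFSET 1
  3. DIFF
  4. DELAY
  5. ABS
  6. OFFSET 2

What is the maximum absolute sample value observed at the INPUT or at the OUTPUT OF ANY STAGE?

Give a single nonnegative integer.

Answer: 14

Derivation:
Input: [2, -2, 5, 0, 5] (max |s|=5)
Stage 1 (DIFF): s[0]=2, -2-2=-4, 5--2=7, 0-5=-5, 5-0=5 -> [2, -4, 7, -5, 5] (max |s|=7)
Stage 2 (OFFSET 1): 2+1=3, -4+1=-3, 7+1=8, -5+1=-4, 5+1=6 -> [3, -3, 8, -4, 6] (max |s|=8)
Stage 3 (DIFF): s[0]=3, -3-3=-6, 8--3=11, -4-8=-12, 6--4=10 -> [3, -6, 11, -12, 10] (max |s|=12)
Stage 4 (DELAY): [0, 3, -6, 11, -12] = [0, 3, -6, 11, -12] -> [0, 3, -6, 11, -12] (max |s|=12)
Stage 5 (ABS): |0|=0, |3|=3, |-6|=6, |11|=11, |-12|=12 -> [0, 3, 6, 11, 12] (max |s|=12)
Stage 6 (OFFSET 2): 0+2=2, 3+2=5, 6+2=8, 11+2=13, 12+2=14 -> [2, 5, 8, 13, 14] (max |s|=14)
Overall max amplitude: 14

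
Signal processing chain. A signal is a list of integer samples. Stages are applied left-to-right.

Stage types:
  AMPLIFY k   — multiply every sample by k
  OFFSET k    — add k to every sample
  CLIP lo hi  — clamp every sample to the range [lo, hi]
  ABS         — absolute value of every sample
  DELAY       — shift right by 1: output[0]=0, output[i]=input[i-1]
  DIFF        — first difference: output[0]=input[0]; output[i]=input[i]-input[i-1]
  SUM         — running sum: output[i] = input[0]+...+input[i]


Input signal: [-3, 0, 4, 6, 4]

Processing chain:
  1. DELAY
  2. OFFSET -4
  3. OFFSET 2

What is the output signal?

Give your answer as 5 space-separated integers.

Input: [-3, 0, 4, 6, 4]
Stage 1 (DELAY): [0, -3, 0, 4, 6] = [0, -3, 0, 4, 6] -> [0, -3, 0, 4, 6]
Stage 2 (OFFSET -4): 0+-4=-4, -3+-4=-7, 0+-4=-4, 4+-4=0, 6+-4=2 -> [-4, -7, -4, 0, 2]
Stage 3 (OFFSET 2): -4+2=-2, -7+2=-5, -4+2=-2, 0+2=2, 2+2=4 -> [-2, -5, -2, 2, 4]

Answer: -2 -5 -2 2 4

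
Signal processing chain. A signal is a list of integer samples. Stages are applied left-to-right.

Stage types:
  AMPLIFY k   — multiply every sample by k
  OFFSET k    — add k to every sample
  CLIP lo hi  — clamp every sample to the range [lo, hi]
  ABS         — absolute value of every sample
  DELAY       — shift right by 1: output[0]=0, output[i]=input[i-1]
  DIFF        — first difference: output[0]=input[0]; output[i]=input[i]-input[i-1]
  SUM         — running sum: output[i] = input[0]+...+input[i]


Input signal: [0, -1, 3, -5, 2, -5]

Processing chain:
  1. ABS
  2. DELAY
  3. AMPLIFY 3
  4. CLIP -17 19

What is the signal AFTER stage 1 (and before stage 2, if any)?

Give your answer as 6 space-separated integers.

Answer: 0 1 3 5 2 5

Derivation:
Input: [0, -1, 3, -5, 2, -5]
Stage 1 (ABS): |0|=0, |-1|=1, |3|=3, |-5|=5, |2|=2, |-5|=5 -> [0, 1, 3, 5, 2, 5]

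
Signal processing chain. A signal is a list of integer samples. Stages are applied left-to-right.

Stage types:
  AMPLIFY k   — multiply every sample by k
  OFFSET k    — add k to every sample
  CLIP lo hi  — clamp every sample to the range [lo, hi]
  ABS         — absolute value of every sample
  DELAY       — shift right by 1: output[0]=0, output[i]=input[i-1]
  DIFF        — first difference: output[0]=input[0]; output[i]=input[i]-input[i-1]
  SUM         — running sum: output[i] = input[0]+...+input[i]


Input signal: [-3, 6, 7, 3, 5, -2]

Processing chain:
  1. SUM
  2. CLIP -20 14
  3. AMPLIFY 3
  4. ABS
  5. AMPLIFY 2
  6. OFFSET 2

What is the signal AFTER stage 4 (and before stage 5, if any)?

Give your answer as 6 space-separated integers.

Input: [-3, 6, 7, 3, 5, -2]
Stage 1 (SUM): sum[0..0]=-3, sum[0..1]=3, sum[0..2]=10, sum[0..3]=13, sum[0..4]=18, sum[0..5]=16 -> [-3, 3, 10, 13, 18, 16]
Stage 2 (CLIP -20 14): clip(-3,-20,14)=-3, clip(3,-20,14)=3, clip(10,-20,14)=10, clip(13,-20,14)=13, clip(18,-20,14)=14, clip(16,-20,14)=14 -> [-3, 3, 10, 13, 14, 14]
Stage 3 (AMPLIFY 3): -3*3=-9, 3*3=9, 10*3=30, 13*3=39, 14*3=42, 14*3=42 -> [-9, 9, 30, 39, 42, 42]
Stage 4 (ABS): |-9|=9, |9|=9, |30|=30, |39|=39, |42|=42, |42|=42 -> [9, 9, 30, 39, 42, 42]

Answer: 9 9 30 39 42 42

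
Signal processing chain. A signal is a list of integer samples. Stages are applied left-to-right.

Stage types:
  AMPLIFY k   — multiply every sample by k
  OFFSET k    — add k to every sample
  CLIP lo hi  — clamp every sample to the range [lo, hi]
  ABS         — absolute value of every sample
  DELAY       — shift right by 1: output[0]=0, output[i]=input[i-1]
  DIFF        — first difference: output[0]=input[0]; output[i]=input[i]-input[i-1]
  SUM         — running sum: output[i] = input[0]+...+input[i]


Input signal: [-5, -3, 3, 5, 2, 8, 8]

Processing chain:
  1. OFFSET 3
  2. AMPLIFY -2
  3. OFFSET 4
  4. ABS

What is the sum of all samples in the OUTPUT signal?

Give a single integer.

Answer: 74

Derivation:
Input: [-5, -3, 3, 5, 2, 8, 8]
Stage 1 (OFFSET 3): -5+3=-2, -3+3=0, 3+3=6, 5+3=8, 2+3=5, 8+3=11, 8+3=11 -> [-2, 0, 6, 8, 5, 11, 11]
Stage 2 (AMPLIFY -2): -2*-2=4, 0*-2=0, 6*-2=-12, 8*-2=-16, 5*-2=-10, 11*-2=-22, 11*-2=-22 -> [4, 0, -12, -16, -10, -22, -22]
Stage 3 (OFFSET 4): 4+4=8, 0+4=4, -12+4=-8, -16+4=-12, -10+4=-6, -22+4=-18, -22+4=-18 -> [8, 4, -8, -12, -6, -18, -18]
Stage 4 (ABS): |8|=8, |4|=4, |-8|=8, |-12|=12, |-6|=6, |-18|=18, |-18|=18 -> [8, 4, 8, 12, 6, 18, 18]
Output sum: 74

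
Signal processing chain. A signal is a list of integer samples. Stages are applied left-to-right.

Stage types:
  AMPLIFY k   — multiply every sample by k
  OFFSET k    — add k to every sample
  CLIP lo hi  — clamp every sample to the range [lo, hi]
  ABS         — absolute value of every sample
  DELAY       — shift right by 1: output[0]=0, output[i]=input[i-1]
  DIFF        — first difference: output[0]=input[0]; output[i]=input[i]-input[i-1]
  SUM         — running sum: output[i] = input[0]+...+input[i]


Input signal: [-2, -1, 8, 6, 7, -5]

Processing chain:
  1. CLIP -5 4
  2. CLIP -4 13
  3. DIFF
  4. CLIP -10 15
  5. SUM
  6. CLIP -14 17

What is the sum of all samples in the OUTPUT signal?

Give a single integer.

Input: [-2, -1, 8, 6, 7, -5]
Stage 1 (CLIP -5 4): clip(-2,-5,4)=-2, clip(-1,-5,4)=-1, clip(8,-5,4)=4, clip(6,-5,4)=4, clip(7,-5,4)=4, clip(-5,-5,4)=-5 -> [-2, -1, 4, 4, 4, -5]
Stage 2 (CLIP -4 13): clip(-2,-4,13)=-2, clip(-1,-4,13)=-1, clip(4,-4,13)=4, clip(4,-4,13)=4, clip(4,-4,13)=4, clip(-5,-4,13)=-4 -> [-2, -1, 4, 4, 4, -4]
Stage 3 (DIFF): s[0]=-2, -1--2=1, 4--1=5, 4-4=0, 4-4=0, -4-4=-8 -> [-2, 1, 5, 0, 0, -8]
Stage 4 (CLIP -10 15): clip(-2,-10,15)=-2, clip(1,-10,15)=1, clip(5,-10,15)=5, clip(0,-10,15)=0, clip(0,-10,15)=0, clip(-8,-10,15)=-8 -> [-2, 1, 5, 0, 0, -8]
Stage 5 (SUM): sum[0..0]=-2, sum[0..1]=-1, sum[0..2]=4, sum[0..3]=4, sum[0..4]=4, sum[0..5]=-4 -> [-2, -1, 4, 4, 4, -4]
Stage 6 (CLIP -14 17): clip(-2,-14,17)=-2, clip(-1,-14,17)=-1, clip(4,-14,17)=4, clip(4,-14,17)=4, clip(4,-14,17)=4, clip(-4,-14,17)=-4 -> [-2, -1, 4, 4, 4, -4]
Output sum: 5

Answer: 5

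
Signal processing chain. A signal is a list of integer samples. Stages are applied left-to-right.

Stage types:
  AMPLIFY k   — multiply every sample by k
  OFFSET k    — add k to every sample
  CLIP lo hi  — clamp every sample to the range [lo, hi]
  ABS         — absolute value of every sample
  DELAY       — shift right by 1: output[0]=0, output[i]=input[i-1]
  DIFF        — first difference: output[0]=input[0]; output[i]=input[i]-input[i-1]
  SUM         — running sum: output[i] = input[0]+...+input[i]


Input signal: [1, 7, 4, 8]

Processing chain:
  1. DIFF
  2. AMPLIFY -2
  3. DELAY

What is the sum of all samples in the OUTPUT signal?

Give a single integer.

Answer: -8

Derivation:
Input: [1, 7, 4, 8]
Stage 1 (DIFF): s[0]=1, 7-1=6, 4-7=-3, 8-4=4 -> [1, 6, -3, 4]
Stage 2 (AMPLIFY -2): 1*-2=-2, 6*-2=-12, -3*-2=6, 4*-2=-8 -> [-2, -12, 6, -8]
Stage 3 (DELAY): [0, -2, -12, 6] = [0, -2, -12, 6] -> [0, -2, -12, 6]
Output sum: -8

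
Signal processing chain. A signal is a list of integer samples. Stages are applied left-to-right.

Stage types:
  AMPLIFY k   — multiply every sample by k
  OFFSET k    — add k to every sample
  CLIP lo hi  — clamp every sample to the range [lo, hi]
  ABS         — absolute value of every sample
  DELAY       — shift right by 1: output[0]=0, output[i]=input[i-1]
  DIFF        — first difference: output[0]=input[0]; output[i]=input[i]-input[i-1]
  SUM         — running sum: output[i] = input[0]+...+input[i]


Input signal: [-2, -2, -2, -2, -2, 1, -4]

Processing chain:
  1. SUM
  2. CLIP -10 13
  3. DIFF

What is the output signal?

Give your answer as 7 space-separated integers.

Answer: -2 -2 -2 -2 -2 1 -1

Derivation:
Input: [-2, -2, -2, -2, -2, 1, -4]
Stage 1 (SUM): sum[0..0]=-2, sum[0..1]=-4, sum[0..2]=-6, sum[0..3]=-8, sum[0..4]=-10, sum[0..5]=-9, sum[0..6]=-13 -> [-2, -4, -6, -8, -10, -9, -13]
Stage 2 (CLIP -10 13): clip(-2,-10,13)=-2, clip(-4,-10,13)=-4, clip(-6,-10,13)=-6, clip(-8,-10,13)=-8, clip(-10,-10,13)=-10, clip(-9,-10,13)=-9, clip(-13,-10,13)=-10 -> [-2, -4, -6, -8, -10, -9, -10]
Stage 3 (DIFF): s[0]=-2, -4--2=-2, -6--4=-2, -8--6=-2, -10--8=-2, -9--10=1, -10--9=-1 -> [-2, -2, -2, -2, -2, 1, -1]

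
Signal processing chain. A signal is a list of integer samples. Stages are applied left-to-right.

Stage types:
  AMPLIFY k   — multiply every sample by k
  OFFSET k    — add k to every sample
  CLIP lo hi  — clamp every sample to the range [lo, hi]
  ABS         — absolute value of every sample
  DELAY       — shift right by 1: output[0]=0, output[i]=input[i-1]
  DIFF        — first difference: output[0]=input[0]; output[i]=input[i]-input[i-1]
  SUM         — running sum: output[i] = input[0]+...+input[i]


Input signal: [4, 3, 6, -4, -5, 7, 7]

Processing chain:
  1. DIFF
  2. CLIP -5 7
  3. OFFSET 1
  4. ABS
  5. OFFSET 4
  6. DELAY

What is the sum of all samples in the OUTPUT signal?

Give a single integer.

Answer: 45

Derivation:
Input: [4, 3, 6, -4, -5, 7, 7]
Stage 1 (DIFF): s[0]=4, 3-4=-1, 6-3=3, -4-6=-10, -5--4=-1, 7--5=12, 7-7=0 -> [4, -1, 3, -10, -1, 12, 0]
Stage 2 (CLIP -5 7): clip(4,-5,7)=4, clip(-1,-5,7)=-1, clip(3,-5,7)=3, clip(-10,-5,7)=-5, clip(-1,-5,7)=-1, clip(12,-5,7)=7, clip(0,-5,7)=0 -> [4, -1, 3, -5, -1, 7, 0]
Stage 3 (OFFSET 1): 4+1=5, -1+1=0, 3+1=4, -5+1=-4, -1+1=0, 7+1=8, 0+1=1 -> [5, 0, 4, -4, 0, 8, 1]
Stage 4 (ABS): |5|=5, |0|=0, |4|=4, |-4|=4, |0|=0, |8|=8, |1|=1 -> [5, 0, 4, 4, 0, 8, 1]
Stage 5 (OFFSET 4): 5+4=9, 0+4=4, 4+4=8, 4+4=8, 0+4=4, 8+4=12, 1+4=5 -> [9, 4, 8, 8, 4, 12, 5]
Stage 6 (DELAY): [0, 9, 4, 8, 8, 4, 12] = [0, 9, 4, 8, 8, 4, 12] -> [0, 9, 4, 8, 8, 4, 12]
Output sum: 45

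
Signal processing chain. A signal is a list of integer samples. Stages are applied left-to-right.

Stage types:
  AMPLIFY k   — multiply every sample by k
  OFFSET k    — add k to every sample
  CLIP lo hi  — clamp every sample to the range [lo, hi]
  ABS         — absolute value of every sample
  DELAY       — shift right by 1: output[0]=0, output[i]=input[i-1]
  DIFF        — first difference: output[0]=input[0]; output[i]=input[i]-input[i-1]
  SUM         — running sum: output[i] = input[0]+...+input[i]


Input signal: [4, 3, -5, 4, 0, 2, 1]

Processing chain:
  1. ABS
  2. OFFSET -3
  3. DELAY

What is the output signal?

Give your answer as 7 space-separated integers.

Input: [4, 3, -5, 4, 0, 2, 1]
Stage 1 (ABS): |4|=4, |3|=3, |-5|=5, |4|=4, |0|=0, |2|=2, |1|=1 -> [4, 3, 5, 4, 0, 2, 1]
Stage 2 (OFFSET -3): 4+-3=1, 3+-3=0, 5+-3=2, 4+-3=1, 0+-3=-3, 2+-3=-1, 1+-3=-2 -> [1, 0, 2, 1, -3, -1, -2]
Stage 3 (DELAY): [0, 1, 0, 2, 1, -3, -1] = [0, 1, 0, 2, 1, -3, -1] -> [0, 1, 0, 2, 1, -3, -1]

Answer: 0 1 0 2 1 -3 -1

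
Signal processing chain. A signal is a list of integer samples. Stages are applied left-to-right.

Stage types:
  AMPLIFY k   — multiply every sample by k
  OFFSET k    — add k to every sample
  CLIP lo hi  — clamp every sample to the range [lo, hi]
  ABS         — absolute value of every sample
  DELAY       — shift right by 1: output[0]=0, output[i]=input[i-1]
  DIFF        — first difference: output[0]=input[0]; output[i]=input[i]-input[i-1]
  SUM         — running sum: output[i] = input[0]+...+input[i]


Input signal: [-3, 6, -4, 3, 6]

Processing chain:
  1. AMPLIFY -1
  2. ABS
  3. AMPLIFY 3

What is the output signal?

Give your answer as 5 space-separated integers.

Input: [-3, 6, -4, 3, 6]
Stage 1 (AMPLIFY -1): -3*-1=3, 6*-1=-6, -4*-1=4, 3*-1=-3, 6*-1=-6 -> [3, -6, 4, -3, -6]
Stage 2 (ABS): |3|=3, |-6|=6, |4|=4, |-3|=3, |-6|=6 -> [3, 6, 4, 3, 6]
Stage 3 (AMPLIFY 3): 3*3=9, 6*3=18, 4*3=12, 3*3=9, 6*3=18 -> [9, 18, 12, 9, 18]

Answer: 9 18 12 9 18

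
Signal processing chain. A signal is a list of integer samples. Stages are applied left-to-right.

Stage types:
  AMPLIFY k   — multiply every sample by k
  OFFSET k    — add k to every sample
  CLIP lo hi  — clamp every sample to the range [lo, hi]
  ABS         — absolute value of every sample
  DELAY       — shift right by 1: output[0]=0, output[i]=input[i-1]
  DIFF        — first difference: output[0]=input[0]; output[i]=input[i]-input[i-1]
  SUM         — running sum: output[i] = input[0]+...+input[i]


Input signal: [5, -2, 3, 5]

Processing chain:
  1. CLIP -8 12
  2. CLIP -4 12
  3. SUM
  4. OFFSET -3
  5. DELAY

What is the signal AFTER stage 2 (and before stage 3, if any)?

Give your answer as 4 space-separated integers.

Input: [5, -2, 3, 5]
Stage 1 (CLIP -8 12): clip(5,-8,12)=5, clip(-2,-8,12)=-2, clip(3,-8,12)=3, clip(5,-8,12)=5 -> [5, -2, 3, 5]
Stage 2 (CLIP -4 12): clip(5,-4,12)=5, clip(-2,-4,12)=-2, clip(3,-4,12)=3, clip(5,-4,12)=5 -> [5, -2, 3, 5]

Answer: 5 -2 3 5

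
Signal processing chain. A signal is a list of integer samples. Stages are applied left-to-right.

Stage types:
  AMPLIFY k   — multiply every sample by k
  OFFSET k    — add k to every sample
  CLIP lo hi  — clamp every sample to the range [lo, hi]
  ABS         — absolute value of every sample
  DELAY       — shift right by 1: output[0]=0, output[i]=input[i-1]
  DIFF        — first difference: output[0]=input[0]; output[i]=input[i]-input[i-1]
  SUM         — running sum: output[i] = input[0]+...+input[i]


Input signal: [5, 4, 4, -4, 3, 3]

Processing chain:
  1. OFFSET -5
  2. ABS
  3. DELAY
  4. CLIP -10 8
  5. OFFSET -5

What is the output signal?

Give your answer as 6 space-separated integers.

Answer: -5 -5 -4 -4 3 -3

Derivation:
Input: [5, 4, 4, -4, 3, 3]
Stage 1 (OFFSET -5): 5+-5=0, 4+-5=-1, 4+-5=-1, -4+-5=-9, 3+-5=-2, 3+-5=-2 -> [0, -1, -1, -9, -2, -2]
Stage 2 (ABS): |0|=0, |-1|=1, |-1|=1, |-9|=9, |-2|=2, |-2|=2 -> [0, 1, 1, 9, 2, 2]
Stage 3 (DELAY): [0, 0, 1, 1, 9, 2] = [0, 0, 1, 1, 9, 2] -> [0, 0, 1, 1, 9, 2]
Stage 4 (CLIP -10 8): clip(0,-10,8)=0, clip(0,-10,8)=0, clip(1,-10,8)=1, clip(1,-10,8)=1, clip(9,-10,8)=8, clip(2,-10,8)=2 -> [0, 0, 1, 1, 8, 2]
Stage 5 (OFFSET -5): 0+-5=-5, 0+-5=-5, 1+-5=-4, 1+-5=-4, 8+-5=3, 2+-5=-3 -> [-5, -5, -4, -4, 3, -3]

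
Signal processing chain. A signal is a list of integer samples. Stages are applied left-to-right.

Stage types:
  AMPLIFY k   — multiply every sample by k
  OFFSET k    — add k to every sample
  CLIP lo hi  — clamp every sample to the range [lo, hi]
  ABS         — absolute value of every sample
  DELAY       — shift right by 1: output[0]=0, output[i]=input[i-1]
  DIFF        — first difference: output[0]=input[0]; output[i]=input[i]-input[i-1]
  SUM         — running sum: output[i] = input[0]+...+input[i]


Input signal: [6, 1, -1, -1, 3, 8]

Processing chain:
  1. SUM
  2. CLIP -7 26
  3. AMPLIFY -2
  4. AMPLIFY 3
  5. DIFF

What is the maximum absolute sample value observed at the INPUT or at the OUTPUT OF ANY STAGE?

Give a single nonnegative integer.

Answer: 96

Derivation:
Input: [6, 1, -1, -1, 3, 8] (max |s|=8)
Stage 1 (SUM): sum[0..0]=6, sum[0..1]=7, sum[0..2]=6, sum[0..3]=5, sum[0..4]=8, sum[0..5]=16 -> [6, 7, 6, 5, 8, 16] (max |s|=16)
Stage 2 (CLIP -7 26): clip(6,-7,26)=6, clip(7,-7,26)=7, clip(6,-7,26)=6, clip(5,-7,26)=5, clip(8,-7,26)=8, clip(16,-7,26)=16 -> [6, 7, 6, 5, 8, 16] (max |s|=16)
Stage 3 (AMPLIFY -2): 6*-2=-12, 7*-2=-14, 6*-2=-12, 5*-2=-10, 8*-2=-16, 16*-2=-32 -> [-12, -14, -12, -10, -16, -32] (max |s|=32)
Stage 4 (AMPLIFY 3): -12*3=-36, -14*3=-42, -12*3=-36, -10*3=-30, -16*3=-48, -32*3=-96 -> [-36, -42, -36, -30, -48, -96] (max |s|=96)
Stage 5 (DIFF): s[0]=-36, -42--36=-6, -36--42=6, -30--36=6, -48--30=-18, -96--48=-48 -> [-36, -6, 6, 6, -18, -48] (max |s|=48)
Overall max amplitude: 96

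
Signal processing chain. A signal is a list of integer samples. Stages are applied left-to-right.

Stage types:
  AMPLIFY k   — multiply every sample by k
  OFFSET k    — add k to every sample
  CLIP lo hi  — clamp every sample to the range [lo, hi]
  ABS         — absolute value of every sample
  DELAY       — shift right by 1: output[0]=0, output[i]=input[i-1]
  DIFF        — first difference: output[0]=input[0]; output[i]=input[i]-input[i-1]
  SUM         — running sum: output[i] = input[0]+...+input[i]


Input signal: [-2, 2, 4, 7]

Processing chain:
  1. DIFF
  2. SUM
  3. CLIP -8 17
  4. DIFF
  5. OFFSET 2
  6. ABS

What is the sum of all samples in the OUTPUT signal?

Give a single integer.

Input: [-2, 2, 4, 7]
Stage 1 (DIFF): s[0]=-2, 2--2=4, 4-2=2, 7-4=3 -> [-2, 4, 2, 3]
Stage 2 (SUM): sum[0..0]=-2, sum[0..1]=2, sum[0..2]=4, sum[0..3]=7 -> [-2, 2, 4, 7]
Stage 3 (CLIP -8 17): clip(-2,-8,17)=-2, clip(2,-8,17)=2, clip(4,-8,17)=4, clip(7,-8,17)=7 -> [-2, 2, 4, 7]
Stage 4 (DIFF): s[0]=-2, 2--2=4, 4-2=2, 7-4=3 -> [-2, 4, 2, 3]
Stage 5 (OFFSET 2): -2+2=0, 4+2=6, 2+2=4, 3+2=5 -> [0, 6, 4, 5]
Stage 6 (ABS): |0|=0, |6|=6, |4|=4, |5|=5 -> [0, 6, 4, 5]
Output sum: 15

Answer: 15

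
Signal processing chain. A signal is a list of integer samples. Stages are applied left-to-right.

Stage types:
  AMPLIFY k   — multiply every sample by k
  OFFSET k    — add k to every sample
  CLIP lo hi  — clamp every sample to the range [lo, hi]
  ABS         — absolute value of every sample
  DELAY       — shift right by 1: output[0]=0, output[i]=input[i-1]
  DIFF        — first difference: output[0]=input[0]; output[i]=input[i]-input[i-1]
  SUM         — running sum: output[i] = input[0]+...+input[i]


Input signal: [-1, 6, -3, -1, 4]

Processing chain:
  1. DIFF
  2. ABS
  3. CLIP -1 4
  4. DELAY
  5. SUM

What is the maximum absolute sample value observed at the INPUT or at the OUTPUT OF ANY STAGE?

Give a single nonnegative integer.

Answer: 11

Derivation:
Input: [-1, 6, -3, -1, 4] (max |s|=6)
Stage 1 (DIFF): s[0]=-1, 6--1=7, -3-6=-9, -1--3=2, 4--1=5 -> [-1, 7, -9, 2, 5] (max |s|=9)
Stage 2 (ABS): |-1|=1, |7|=7, |-9|=9, |2|=2, |5|=5 -> [1, 7, 9, 2, 5] (max |s|=9)
Stage 3 (CLIP -1 4): clip(1,-1,4)=1, clip(7,-1,4)=4, clip(9,-1,4)=4, clip(2,-1,4)=2, clip(5,-1,4)=4 -> [1, 4, 4, 2, 4] (max |s|=4)
Stage 4 (DELAY): [0, 1, 4, 4, 2] = [0, 1, 4, 4, 2] -> [0, 1, 4, 4, 2] (max |s|=4)
Stage 5 (SUM): sum[0..0]=0, sum[0..1]=1, sum[0..2]=5, sum[0..3]=9, sum[0..4]=11 -> [0, 1, 5, 9, 11] (max |s|=11)
Overall max amplitude: 11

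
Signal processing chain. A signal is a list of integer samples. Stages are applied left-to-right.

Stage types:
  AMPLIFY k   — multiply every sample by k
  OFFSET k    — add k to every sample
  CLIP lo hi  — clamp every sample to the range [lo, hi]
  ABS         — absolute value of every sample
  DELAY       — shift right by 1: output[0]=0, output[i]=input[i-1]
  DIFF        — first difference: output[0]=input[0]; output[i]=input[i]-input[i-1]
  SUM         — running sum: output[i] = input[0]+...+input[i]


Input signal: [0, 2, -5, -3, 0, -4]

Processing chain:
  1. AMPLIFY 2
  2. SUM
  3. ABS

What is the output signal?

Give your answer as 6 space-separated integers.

Input: [0, 2, -5, -3, 0, -4]
Stage 1 (AMPLIFY 2): 0*2=0, 2*2=4, -5*2=-10, -3*2=-6, 0*2=0, -4*2=-8 -> [0, 4, -10, -6, 0, -8]
Stage 2 (SUM): sum[0..0]=0, sum[0..1]=4, sum[0..2]=-6, sum[0..3]=-12, sum[0..4]=-12, sum[0..5]=-20 -> [0, 4, -6, -12, -12, -20]
Stage 3 (ABS): |0|=0, |4|=4, |-6|=6, |-12|=12, |-12|=12, |-20|=20 -> [0, 4, 6, 12, 12, 20]

Answer: 0 4 6 12 12 20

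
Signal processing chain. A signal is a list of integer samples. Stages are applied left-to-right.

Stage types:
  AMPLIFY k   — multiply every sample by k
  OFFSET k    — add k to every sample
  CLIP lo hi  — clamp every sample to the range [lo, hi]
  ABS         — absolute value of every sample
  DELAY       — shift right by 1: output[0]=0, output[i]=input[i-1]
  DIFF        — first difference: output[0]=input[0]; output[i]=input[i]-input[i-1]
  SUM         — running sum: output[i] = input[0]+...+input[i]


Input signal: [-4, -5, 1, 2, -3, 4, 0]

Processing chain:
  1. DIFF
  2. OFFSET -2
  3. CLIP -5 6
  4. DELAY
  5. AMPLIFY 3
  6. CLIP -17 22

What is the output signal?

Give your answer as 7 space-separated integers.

Answer: 0 -15 -9 12 -3 -15 15

Derivation:
Input: [-4, -5, 1, 2, -3, 4, 0]
Stage 1 (DIFF): s[0]=-4, -5--4=-1, 1--5=6, 2-1=1, -3-2=-5, 4--3=7, 0-4=-4 -> [-4, -1, 6, 1, -5, 7, -4]
Stage 2 (OFFSET -2): -4+-2=-6, -1+-2=-3, 6+-2=4, 1+-2=-1, -5+-2=-7, 7+-2=5, -4+-2=-6 -> [-6, -3, 4, -1, -7, 5, -6]
Stage 3 (CLIP -5 6): clip(-6,-5,6)=-5, clip(-3,-5,6)=-3, clip(4,-5,6)=4, clip(-1,-5,6)=-1, clip(-7,-5,6)=-5, clip(5,-5,6)=5, clip(-6,-5,6)=-5 -> [-5, -3, 4, -1, -5, 5, -5]
Stage 4 (DELAY): [0, -5, -3, 4, -1, -5, 5] = [0, -5, -3, 4, -1, -5, 5] -> [0, -5, -3, 4, -1, -5, 5]
Stage 5 (AMPLIFY 3): 0*3=0, -5*3=-15, -3*3=-9, 4*3=12, -1*3=-3, -5*3=-15, 5*3=15 -> [0, -15, -9, 12, -3, -15, 15]
Stage 6 (CLIP -17 22): clip(0,-17,22)=0, clip(-15,-17,22)=-15, clip(-9,-17,22)=-9, clip(12,-17,22)=12, clip(-3,-17,22)=-3, clip(-15,-17,22)=-15, clip(15,-17,22)=15 -> [0, -15, -9, 12, -3, -15, 15]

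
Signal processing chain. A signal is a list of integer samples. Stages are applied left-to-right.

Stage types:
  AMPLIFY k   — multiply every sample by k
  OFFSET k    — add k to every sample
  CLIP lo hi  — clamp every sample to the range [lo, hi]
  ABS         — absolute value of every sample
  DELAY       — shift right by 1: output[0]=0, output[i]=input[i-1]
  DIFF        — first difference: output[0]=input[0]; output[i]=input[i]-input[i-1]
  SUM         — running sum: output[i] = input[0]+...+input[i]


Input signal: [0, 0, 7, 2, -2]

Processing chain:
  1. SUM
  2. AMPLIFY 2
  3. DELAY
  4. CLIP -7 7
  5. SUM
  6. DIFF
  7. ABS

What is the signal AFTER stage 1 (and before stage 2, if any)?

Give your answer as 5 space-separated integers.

Answer: 0 0 7 9 7

Derivation:
Input: [0, 0, 7, 2, -2]
Stage 1 (SUM): sum[0..0]=0, sum[0..1]=0, sum[0..2]=7, sum[0..3]=9, sum[0..4]=7 -> [0, 0, 7, 9, 7]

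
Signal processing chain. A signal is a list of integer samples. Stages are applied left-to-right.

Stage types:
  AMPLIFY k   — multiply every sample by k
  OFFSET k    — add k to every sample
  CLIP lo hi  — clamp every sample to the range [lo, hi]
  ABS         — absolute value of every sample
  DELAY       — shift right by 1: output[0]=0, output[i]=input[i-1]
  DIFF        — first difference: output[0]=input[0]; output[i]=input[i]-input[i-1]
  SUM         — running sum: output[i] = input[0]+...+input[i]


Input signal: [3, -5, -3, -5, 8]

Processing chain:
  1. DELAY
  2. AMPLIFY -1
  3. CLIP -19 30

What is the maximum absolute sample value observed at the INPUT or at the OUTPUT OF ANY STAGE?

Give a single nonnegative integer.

Answer: 8

Derivation:
Input: [3, -5, -3, -5, 8] (max |s|=8)
Stage 1 (DELAY): [0, 3, -5, -3, -5] = [0, 3, -5, -3, -5] -> [0, 3, -5, -3, -5] (max |s|=5)
Stage 2 (AMPLIFY -1): 0*-1=0, 3*-1=-3, -5*-1=5, -3*-1=3, -5*-1=5 -> [0, -3, 5, 3, 5] (max |s|=5)
Stage 3 (CLIP -19 30): clip(0,-19,30)=0, clip(-3,-19,30)=-3, clip(5,-19,30)=5, clip(3,-19,30)=3, clip(5,-19,30)=5 -> [0, -3, 5, 3, 5] (max |s|=5)
Overall max amplitude: 8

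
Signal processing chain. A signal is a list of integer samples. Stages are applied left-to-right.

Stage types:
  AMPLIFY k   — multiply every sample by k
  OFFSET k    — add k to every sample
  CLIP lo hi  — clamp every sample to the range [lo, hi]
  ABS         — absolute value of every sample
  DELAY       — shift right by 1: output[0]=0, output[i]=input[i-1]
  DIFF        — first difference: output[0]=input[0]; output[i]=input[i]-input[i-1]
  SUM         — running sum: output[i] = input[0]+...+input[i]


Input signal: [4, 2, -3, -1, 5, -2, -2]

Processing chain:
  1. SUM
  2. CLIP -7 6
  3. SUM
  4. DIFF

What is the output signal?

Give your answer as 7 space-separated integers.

Answer: 4 6 3 2 6 5 3

Derivation:
Input: [4, 2, -3, -1, 5, -2, -2]
Stage 1 (SUM): sum[0..0]=4, sum[0..1]=6, sum[0..2]=3, sum[0..3]=2, sum[0..4]=7, sum[0..5]=5, sum[0..6]=3 -> [4, 6, 3, 2, 7, 5, 3]
Stage 2 (CLIP -7 6): clip(4,-7,6)=4, clip(6,-7,6)=6, clip(3,-7,6)=3, clip(2,-7,6)=2, clip(7,-7,6)=6, clip(5,-7,6)=5, clip(3,-7,6)=3 -> [4, 6, 3, 2, 6, 5, 3]
Stage 3 (SUM): sum[0..0]=4, sum[0..1]=10, sum[0..2]=13, sum[0..3]=15, sum[0..4]=21, sum[0..5]=26, sum[0..6]=29 -> [4, 10, 13, 15, 21, 26, 29]
Stage 4 (DIFF): s[0]=4, 10-4=6, 13-10=3, 15-13=2, 21-15=6, 26-21=5, 29-26=3 -> [4, 6, 3, 2, 6, 5, 3]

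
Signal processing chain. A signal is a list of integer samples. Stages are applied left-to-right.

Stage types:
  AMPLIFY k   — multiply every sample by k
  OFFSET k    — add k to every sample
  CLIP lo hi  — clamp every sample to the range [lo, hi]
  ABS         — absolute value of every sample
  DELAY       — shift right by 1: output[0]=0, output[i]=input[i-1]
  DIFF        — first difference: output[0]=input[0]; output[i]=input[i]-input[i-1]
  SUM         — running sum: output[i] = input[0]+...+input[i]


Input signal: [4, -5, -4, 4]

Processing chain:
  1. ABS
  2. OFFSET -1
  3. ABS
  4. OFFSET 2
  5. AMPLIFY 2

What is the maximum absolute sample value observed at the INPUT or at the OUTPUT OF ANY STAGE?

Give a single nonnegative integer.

Input: [4, -5, -4, 4] (max |s|=5)
Stage 1 (ABS): |4|=4, |-5|=5, |-4|=4, |4|=4 -> [4, 5, 4, 4] (max |s|=5)
Stage 2 (OFFSET -1): 4+-1=3, 5+-1=4, 4+-1=3, 4+-1=3 -> [3, 4, 3, 3] (max |s|=4)
Stage 3 (ABS): |3|=3, |4|=4, |3|=3, |3|=3 -> [3, 4, 3, 3] (max |s|=4)
Stage 4 (OFFSET 2): 3+2=5, 4+2=6, 3+2=5, 3+2=5 -> [5, 6, 5, 5] (max |s|=6)
Stage 5 (AMPLIFY 2): 5*2=10, 6*2=12, 5*2=10, 5*2=10 -> [10, 12, 10, 10] (max |s|=12)
Overall max amplitude: 12

Answer: 12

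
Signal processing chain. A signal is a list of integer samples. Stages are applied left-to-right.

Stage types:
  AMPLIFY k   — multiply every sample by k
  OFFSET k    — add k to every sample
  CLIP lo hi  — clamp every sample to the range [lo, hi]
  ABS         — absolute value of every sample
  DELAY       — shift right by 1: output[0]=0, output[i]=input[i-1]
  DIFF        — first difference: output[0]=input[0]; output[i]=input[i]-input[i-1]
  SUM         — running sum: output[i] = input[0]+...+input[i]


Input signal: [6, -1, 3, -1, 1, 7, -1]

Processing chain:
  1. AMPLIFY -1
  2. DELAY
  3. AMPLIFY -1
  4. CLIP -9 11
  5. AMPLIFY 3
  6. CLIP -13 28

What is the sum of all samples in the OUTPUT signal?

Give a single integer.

Answer: 45

Derivation:
Input: [6, -1, 3, -1, 1, 7, -1]
Stage 1 (AMPLIFY -1): 6*-1=-6, -1*-1=1, 3*-1=-3, -1*-1=1, 1*-1=-1, 7*-1=-7, -1*-1=1 -> [-6, 1, -3, 1, -1, -7, 1]
Stage 2 (DELAY): [0, -6, 1, -3, 1, -1, -7] = [0, -6, 1, -3, 1, -1, -7] -> [0, -6, 1, -3, 1, -1, -7]
Stage 3 (AMPLIFY -1): 0*-1=0, -6*-1=6, 1*-1=-1, -3*-1=3, 1*-1=-1, -1*-1=1, -7*-1=7 -> [0, 6, -1, 3, -1, 1, 7]
Stage 4 (CLIP -9 11): clip(0,-9,11)=0, clip(6,-9,11)=6, clip(-1,-9,11)=-1, clip(3,-9,11)=3, clip(-1,-9,11)=-1, clip(1,-9,11)=1, clip(7,-9,11)=7 -> [0, 6, -1, 3, -1, 1, 7]
Stage 5 (AMPLIFY 3): 0*3=0, 6*3=18, -1*3=-3, 3*3=9, -1*3=-3, 1*3=3, 7*3=21 -> [0, 18, -3, 9, -3, 3, 21]
Stage 6 (CLIP -13 28): clip(0,-13,28)=0, clip(18,-13,28)=18, clip(-3,-13,28)=-3, clip(9,-13,28)=9, clip(-3,-13,28)=-3, clip(3,-13,28)=3, clip(21,-13,28)=21 -> [0, 18, -3, 9, -3, 3, 21]
Output sum: 45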